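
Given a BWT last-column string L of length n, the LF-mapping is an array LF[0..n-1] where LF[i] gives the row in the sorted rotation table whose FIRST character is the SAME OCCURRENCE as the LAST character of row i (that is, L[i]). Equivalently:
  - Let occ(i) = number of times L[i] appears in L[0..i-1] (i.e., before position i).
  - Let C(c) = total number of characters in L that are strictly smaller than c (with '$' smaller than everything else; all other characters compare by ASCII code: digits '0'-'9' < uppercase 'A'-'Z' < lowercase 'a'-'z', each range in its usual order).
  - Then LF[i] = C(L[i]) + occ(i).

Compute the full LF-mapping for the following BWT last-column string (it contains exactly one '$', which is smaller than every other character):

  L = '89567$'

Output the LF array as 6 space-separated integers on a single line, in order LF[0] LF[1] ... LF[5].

Char counts: '$':1, '5':1, '6':1, '7':1, '8':1, '9':1
C (first-col start): C('$')=0, C('5')=1, C('6')=2, C('7')=3, C('8')=4, C('9')=5
L[0]='8': occ=0, LF[0]=C('8')+0=4+0=4
L[1]='9': occ=0, LF[1]=C('9')+0=5+0=5
L[2]='5': occ=0, LF[2]=C('5')+0=1+0=1
L[3]='6': occ=0, LF[3]=C('6')+0=2+0=2
L[4]='7': occ=0, LF[4]=C('7')+0=3+0=3
L[5]='$': occ=0, LF[5]=C('$')+0=0+0=0

Answer: 4 5 1 2 3 0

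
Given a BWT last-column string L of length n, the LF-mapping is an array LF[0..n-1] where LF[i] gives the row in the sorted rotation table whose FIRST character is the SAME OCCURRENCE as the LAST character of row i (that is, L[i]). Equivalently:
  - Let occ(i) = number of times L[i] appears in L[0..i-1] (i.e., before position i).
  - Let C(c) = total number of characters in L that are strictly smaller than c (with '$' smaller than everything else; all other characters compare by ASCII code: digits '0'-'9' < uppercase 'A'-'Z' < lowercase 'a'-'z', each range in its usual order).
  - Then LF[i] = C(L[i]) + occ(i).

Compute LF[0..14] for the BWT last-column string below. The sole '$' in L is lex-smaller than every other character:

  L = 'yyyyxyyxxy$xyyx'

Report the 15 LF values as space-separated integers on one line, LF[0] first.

Answer: 6 7 8 9 1 10 11 2 3 12 0 4 13 14 5

Derivation:
Char counts: '$':1, 'x':5, 'y':9
C (first-col start): C('$')=0, C('x')=1, C('y')=6
L[0]='y': occ=0, LF[0]=C('y')+0=6+0=6
L[1]='y': occ=1, LF[1]=C('y')+1=6+1=7
L[2]='y': occ=2, LF[2]=C('y')+2=6+2=8
L[3]='y': occ=3, LF[3]=C('y')+3=6+3=9
L[4]='x': occ=0, LF[4]=C('x')+0=1+0=1
L[5]='y': occ=4, LF[5]=C('y')+4=6+4=10
L[6]='y': occ=5, LF[6]=C('y')+5=6+5=11
L[7]='x': occ=1, LF[7]=C('x')+1=1+1=2
L[8]='x': occ=2, LF[8]=C('x')+2=1+2=3
L[9]='y': occ=6, LF[9]=C('y')+6=6+6=12
L[10]='$': occ=0, LF[10]=C('$')+0=0+0=0
L[11]='x': occ=3, LF[11]=C('x')+3=1+3=4
L[12]='y': occ=7, LF[12]=C('y')+7=6+7=13
L[13]='y': occ=8, LF[13]=C('y')+8=6+8=14
L[14]='x': occ=4, LF[14]=C('x')+4=1+4=5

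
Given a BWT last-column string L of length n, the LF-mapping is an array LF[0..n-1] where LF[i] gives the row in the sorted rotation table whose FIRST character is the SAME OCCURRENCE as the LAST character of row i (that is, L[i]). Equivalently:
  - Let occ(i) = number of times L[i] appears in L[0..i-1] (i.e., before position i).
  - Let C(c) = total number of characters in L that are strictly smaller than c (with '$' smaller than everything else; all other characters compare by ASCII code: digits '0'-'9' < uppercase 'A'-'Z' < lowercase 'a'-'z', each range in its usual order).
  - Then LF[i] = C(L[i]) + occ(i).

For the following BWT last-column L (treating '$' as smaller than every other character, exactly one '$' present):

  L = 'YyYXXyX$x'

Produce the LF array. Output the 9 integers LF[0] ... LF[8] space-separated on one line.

Answer: 4 7 5 1 2 8 3 0 6

Derivation:
Char counts: '$':1, 'X':3, 'Y':2, 'x':1, 'y':2
C (first-col start): C('$')=0, C('X')=1, C('Y')=4, C('x')=6, C('y')=7
L[0]='Y': occ=0, LF[0]=C('Y')+0=4+0=4
L[1]='y': occ=0, LF[1]=C('y')+0=7+0=7
L[2]='Y': occ=1, LF[2]=C('Y')+1=4+1=5
L[3]='X': occ=0, LF[3]=C('X')+0=1+0=1
L[4]='X': occ=1, LF[4]=C('X')+1=1+1=2
L[5]='y': occ=1, LF[5]=C('y')+1=7+1=8
L[6]='X': occ=2, LF[6]=C('X')+2=1+2=3
L[7]='$': occ=0, LF[7]=C('$')+0=0+0=0
L[8]='x': occ=0, LF[8]=C('x')+0=6+0=6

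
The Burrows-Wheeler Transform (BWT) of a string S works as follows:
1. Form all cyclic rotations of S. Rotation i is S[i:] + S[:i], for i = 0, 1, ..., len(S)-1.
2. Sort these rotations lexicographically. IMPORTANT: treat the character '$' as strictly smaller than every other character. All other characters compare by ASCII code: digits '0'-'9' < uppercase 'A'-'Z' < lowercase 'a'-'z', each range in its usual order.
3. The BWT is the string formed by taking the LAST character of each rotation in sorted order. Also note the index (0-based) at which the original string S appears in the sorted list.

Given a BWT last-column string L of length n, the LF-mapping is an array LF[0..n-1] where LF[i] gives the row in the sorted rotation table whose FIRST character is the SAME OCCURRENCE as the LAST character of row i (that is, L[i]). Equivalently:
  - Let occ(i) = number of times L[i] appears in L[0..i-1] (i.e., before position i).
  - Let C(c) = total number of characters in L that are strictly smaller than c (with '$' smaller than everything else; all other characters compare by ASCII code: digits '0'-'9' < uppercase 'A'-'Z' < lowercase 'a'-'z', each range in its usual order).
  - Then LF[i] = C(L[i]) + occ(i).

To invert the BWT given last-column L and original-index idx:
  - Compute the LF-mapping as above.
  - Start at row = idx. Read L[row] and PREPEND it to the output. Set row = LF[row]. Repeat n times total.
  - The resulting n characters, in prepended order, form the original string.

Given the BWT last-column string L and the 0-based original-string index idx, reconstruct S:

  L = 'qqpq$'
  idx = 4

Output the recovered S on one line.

Answer: qqpq$

Derivation:
LF mapping: 2 3 1 4 0
Walk LF starting at row 4, prepending L[row]:
  step 1: row=4, L[4]='$', prepend. Next row=LF[4]=0
  step 2: row=0, L[0]='q', prepend. Next row=LF[0]=2
  step 3: row=2, L[2]='p', prepend. Next row=LF[2]=1
  step 4: row=1, L[1]='q', prepend. Next row=LF[1]=3
  step 5: row=3, L[3]='q', prepend. Next row=LF[3]=4
Reversed output: qqpq$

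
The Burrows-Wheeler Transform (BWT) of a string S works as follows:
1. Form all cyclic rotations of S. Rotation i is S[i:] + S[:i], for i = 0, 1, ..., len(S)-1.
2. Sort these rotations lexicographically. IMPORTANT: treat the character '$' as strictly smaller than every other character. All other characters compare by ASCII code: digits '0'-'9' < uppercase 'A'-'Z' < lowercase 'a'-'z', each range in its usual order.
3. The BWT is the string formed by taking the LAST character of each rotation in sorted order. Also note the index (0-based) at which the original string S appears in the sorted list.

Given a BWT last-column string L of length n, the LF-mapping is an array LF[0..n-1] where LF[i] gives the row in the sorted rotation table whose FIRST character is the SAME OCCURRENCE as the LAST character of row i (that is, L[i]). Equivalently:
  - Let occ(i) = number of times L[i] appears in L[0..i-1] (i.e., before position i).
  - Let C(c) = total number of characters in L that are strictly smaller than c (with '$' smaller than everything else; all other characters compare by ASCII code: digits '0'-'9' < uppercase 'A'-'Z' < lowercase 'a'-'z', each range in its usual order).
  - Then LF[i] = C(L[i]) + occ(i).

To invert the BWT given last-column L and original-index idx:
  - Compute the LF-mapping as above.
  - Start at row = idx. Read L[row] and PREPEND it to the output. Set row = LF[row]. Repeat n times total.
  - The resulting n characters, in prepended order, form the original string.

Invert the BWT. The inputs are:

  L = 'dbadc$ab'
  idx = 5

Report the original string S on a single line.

LF mapping: 6 3 1 7 5 0 2 4
Walk LF starting at row 5, prepending L[row]:
  step 1: row=5, L[5]='$', prepend. Next row=LF[5]=0
  step 2: row=0, L[0]='d', prepend. Next row=LF[0]=6
  step 3: row=6, L[6]='a', prepend. Next row=LF[6]=2
  step 4: row=2, L[2]='a', prepend. Next row=LF[2]=1
  step 5: row=1, L[1]='b', prepend. Next row=LF[1]=3
  step 6: row=3, L[3]='d', prepend. Next row=LF[3]=7
  step 7: row=7, L[7]='b', prepend. Next row=LF[7]=4
  step 8: row=4, L[4]='c', prepend. Next row=LF[4]=5
Reversed output: cbdbaad$

Answer: cbdbaad$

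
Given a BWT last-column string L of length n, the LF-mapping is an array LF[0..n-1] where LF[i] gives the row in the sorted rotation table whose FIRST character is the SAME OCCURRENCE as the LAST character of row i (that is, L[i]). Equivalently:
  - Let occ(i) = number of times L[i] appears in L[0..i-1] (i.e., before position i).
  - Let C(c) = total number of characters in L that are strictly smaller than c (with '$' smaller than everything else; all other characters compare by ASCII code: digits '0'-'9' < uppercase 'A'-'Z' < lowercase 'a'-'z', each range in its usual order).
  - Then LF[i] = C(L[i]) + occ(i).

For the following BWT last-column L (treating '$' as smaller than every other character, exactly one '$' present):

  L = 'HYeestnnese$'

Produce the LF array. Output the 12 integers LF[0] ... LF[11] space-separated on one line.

Char counts: '$':1, 'H':1, 'Y':1, 'e':4, 'n':2, 's':2, 't':1
C (first-col start): C('$')=0, C('H')=1, C('Y')=2, C('e')=3, C('n')=7, C('s')=9, C('t')=11
L[0]='H': occ=0, LF[0]=C('H')+0=1+0=1
L[1]='Y': occ=0, LF[1]=C('Y')+0=2+0=2
L[2]='e': occ=0, LF[2]=C('e')+0=3+0=3
L[3]='e': occ=1, LF[3]=C('e')+1=3+1=4
L[4]='s': occ=0, LF[4]=C('s')+0=9+0=9
L[5]='t': occ=0, LF[5]=C('t')+0=11+0=11
L[6]='n': occ=0, LF[6]=C('n')+0=7+0=7
L[7]='n': occ=1, LF[7]=C('n')+1=7+1=8
L[8]='e': occ=2, LF[8]=C('e')+2=3+2=5
L[9]='s': occ=1, LF[9]=C('s')+1=9+1=10
L[10]='e': occ=3, LF[10]=C('e')+3=3+3=6
L[11]='$': occ=0, LF[11]=C('$')+0=0+0=0

Answer: 1 2 3 4 9 11 7 8 5 10 6 0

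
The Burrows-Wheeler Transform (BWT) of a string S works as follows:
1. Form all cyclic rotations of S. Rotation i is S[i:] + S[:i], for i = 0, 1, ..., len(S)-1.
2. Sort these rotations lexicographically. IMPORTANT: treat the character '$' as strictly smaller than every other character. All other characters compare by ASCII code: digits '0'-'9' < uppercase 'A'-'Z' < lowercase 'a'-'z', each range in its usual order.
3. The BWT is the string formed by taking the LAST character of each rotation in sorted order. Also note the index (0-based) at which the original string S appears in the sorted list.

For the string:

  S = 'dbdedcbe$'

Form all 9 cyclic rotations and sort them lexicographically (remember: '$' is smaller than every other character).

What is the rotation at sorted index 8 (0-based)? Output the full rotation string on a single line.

Answer: edcbe$dbd

Derivation:
All 9 rotations (rotation i = S[i:]+S[:i]):
  rot[0] = dbdedcbe$
  rot[1] = bdedcbe$d
  rot[2] = dedcbe$db
  rot[3] = edcbe$dbd
  rot[4] = dcbe$dbde
  rot[5] = cbe$dbded
  rot[6] = be$dbdedc
  rot[7] = e$dbdedcb
  rot[8] = $dbdedcbe
Sorted (with $ < everything):
  sorted[0] = $dbdedcbe
  sorted[1] = bdedcbe$d
  sorted[2] = be$dbdedc
  sorted[3] = cbe$dbded
  sorted[4] = dbdedcbe$
  sorted[5] = dcbe$dbde
  sorted[6] = dedcbe$db
  sorted[7] = e$dbdedcb
  sorted[8] = edcbe$dbd
sorted[8] = edcbe$dbd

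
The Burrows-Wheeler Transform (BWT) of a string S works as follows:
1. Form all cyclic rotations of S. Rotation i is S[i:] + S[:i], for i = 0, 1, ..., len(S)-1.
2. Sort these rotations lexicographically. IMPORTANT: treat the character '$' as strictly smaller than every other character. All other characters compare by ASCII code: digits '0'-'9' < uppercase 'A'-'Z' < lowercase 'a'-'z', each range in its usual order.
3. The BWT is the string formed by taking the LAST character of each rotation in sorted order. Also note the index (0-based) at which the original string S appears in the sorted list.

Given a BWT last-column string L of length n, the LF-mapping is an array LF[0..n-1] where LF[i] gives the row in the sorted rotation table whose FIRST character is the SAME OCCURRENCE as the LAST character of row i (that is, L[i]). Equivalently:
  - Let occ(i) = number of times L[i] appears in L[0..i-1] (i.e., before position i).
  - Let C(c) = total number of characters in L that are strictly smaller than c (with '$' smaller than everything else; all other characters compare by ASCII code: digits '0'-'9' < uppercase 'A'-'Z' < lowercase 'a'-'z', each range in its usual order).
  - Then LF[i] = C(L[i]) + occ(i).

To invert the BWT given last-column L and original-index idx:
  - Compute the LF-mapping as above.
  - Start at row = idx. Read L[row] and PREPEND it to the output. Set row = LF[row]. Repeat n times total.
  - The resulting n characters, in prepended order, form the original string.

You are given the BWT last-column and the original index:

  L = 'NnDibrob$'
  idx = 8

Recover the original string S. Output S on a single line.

LF mapping: 2 6 1 5 3 8 7 4 0
Walk LF starting at row 8, prepending L[row]:
  step 1: row=8, L[8]='$', prepend. Next row=LF[8]=0
  step 2: row=0, L[0]='N', prepend. Next row=LF[0]=2
  step 3: row=2, L[2]='D', prepend. Next row=LF[2]=1
  step 4: row=1, L[1]='n', prepend. Next row=LF[1]=6
  step 5: row=6, L[6]='o', prepend. Next row=LF[6]=7
  step 6: row=7, L[7]='b', prepend. Next row=LF[7]=4
  step 7: row=4, L[4]='b', prepend. Next row=LF[4]=3
  step 8: row=3, L[3]='i', prepend. Next row=LF[3]=5
  step 9: row=5, L[5]='r', prepend. Next row=LF[5]=8
Reversed output: ribbonDN$

Answer: ribbonDN$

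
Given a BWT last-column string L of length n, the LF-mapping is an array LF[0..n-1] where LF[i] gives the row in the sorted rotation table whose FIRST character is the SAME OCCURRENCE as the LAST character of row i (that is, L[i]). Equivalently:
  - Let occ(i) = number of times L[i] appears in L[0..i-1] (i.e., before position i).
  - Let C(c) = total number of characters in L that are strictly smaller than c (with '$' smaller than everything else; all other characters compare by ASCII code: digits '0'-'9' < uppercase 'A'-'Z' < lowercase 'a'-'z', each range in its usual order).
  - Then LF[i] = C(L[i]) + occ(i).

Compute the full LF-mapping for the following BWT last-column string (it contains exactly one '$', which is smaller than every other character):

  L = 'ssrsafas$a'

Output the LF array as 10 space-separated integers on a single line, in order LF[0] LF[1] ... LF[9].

Char counts: '$':1, 'a':3, 'f':1, 'r':1, 's':4
C (first-col start): C('$')=0, C('a')=1, C('f')=4, C('r')=5, C('s')=6
L[0]='s': occ=0, LF[0]=C('s')+0=6+0=6
L[1]='s': occ=1, LF[1]=C('s')+1=6+1=7
L[2]='r': occ=0, LF[2]=C('r')+0=5+0=5
L[3]='s': occ=2, LF[3]=C('s')+2=6+2=8
L[4]='a': occ=0, LF[4]=C('a')+0=1+0=1
L[5]='f': occ=0, LF[5]=C('f')+0=4+0=4
L[6]='a': occ=1, LF[6]=C('a')+1=1+1=2
L[7]='s': occ=3, LF[7]=C('s')+3=6+3=9
L[8]='$': occ=0, LF[8]=C('$')+0=0+0=0
L[9]='a': occ=2, LF[9]=C('a')+2=1+2=3

Answer: 6 7 5 8 1 4 2 9 0 3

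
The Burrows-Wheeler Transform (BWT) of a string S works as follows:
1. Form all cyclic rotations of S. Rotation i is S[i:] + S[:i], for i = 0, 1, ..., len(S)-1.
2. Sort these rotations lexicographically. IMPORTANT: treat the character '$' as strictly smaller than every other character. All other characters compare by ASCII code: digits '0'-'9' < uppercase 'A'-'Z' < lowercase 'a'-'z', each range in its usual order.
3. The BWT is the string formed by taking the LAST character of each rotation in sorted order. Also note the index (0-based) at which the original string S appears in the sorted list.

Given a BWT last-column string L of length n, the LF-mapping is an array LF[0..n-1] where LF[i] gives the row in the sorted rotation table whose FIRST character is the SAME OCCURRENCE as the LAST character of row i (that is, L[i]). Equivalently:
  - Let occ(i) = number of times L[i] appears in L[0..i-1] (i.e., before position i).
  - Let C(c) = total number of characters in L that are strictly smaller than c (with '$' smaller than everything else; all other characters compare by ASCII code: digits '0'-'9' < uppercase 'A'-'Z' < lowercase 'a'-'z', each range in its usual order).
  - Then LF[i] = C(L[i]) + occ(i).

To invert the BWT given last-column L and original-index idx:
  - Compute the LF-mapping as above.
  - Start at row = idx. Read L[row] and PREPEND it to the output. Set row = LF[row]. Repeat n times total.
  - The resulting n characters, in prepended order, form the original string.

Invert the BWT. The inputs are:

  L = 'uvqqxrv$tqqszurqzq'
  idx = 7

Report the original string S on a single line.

Answer: rqxqtrvqzzuvqqqsu$

Derivation:
LF mapping: 11 13 1 2 15 7 14 0 10 3 4 9 16 12 8 5 17 6
Walk LF starting at row 7, prepending L[row]:
  step 1: row=7, L[7]='$', prepend. Next row=LF[7]=0
  step 2: row=0, L[0]='u', prepend. Next row=LF[0]=11
  step 3: row=11, L[11]='s', prepend. Next row=LF[11]=9
  step 4: row=9, L[9]='q', prepend. Next row=LF[9]=3
  step 5: row=3, L[3]='q', prepend. Next row=LF[3]=2
  step 6: row=2, L[2]='q', prepend. Next row=LF[2]=1
  step 7: row=1, L[1]='v', prepend. Next row=LF[1]=13
  step 8: row=13, L[13]='u', prepend. Next row=LF[13]=12
  step 9: row=12, L[12]='z', prepend. Next row=LF[12]=16
  step 10: row=16, L[16]='z', prepend. Next row=LF[16]=17
  step 11: row=17, L[17]='q', prepend. Next row=LF[17]=6
  step 12: row=6, L[6]='v', prepend. Next row=LF[6]=14
  step 13: row=14, L[14]='r', prepend. Next row=LF[14]=8
  step 14: row=8, L[8]='t', prepend. Next row=LF[8]=10
  step 15: row=10, L[10]='q', prepend. Next row=LF[10]=4
  step 16: row=4, L[4]='x', prepend. Next row=LF[4]=15
  step 17: row=15, L[15]='q', prepend. Next row=LF[15]=5
  step 18: row=5, L[5]='r', prepend. Next row=LF[5]=7
Reversed output: rqxqtrvqzzuvqqqsu$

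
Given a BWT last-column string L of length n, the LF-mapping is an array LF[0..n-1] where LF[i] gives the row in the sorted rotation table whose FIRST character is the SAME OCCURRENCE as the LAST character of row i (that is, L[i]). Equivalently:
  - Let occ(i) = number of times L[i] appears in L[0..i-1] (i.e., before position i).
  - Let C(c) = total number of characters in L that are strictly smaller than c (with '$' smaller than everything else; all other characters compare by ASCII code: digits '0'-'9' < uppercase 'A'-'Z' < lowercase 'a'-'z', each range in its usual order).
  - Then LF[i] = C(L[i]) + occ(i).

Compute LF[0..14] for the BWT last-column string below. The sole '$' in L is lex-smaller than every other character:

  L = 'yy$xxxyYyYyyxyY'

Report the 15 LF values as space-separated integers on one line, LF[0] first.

Char counts: '$':1, 'Y':3, 'x':4, 'y':7
C (first-col start): C('$')=0, C('Y')=1, C('x')=4, C('y')=8
L[0]='y': occ=0, LF[0]=C('y')+0=8+0=8
L[1]='y': occ=1, LF[1]=C('y')+1=8+1=9
L[2]='$': occ=0, LF[2]=C('$')+0=0+0=0
L[3]='x': occ=0, LF[3]=C('x')+0=4+0=4
L[4]='x': occ=1, LF[4]=C('x')+1=4+1=5
L[5]='x': occ=2, LF[5]=C('x')+2=4+2=6
L[6]='y': occ=2, LF[6]=C('y')+2=8+2=10
L[7]='Y': occ=0, LF[7]=C('Y')+0=1+0=1
L[8]='y': occ=3, LF[8]=C('y')+3=8+3=11
L[9]='Y': occ=1, LF[9]=C('Y')+1=1+1=2
L[10]='y': occ=4, LF[10]=C('y')+4=8+4=12
L[11]='y': occ=5, LF[11]=C('y')+5=8+5=13
L[12]='x': occ=3, LF[12]=C('x')+3=4+3=7
L[13]='y': occ=6, LF[13]=C('y')+6=8+6=14
L[14]='Y': occ=2, LF[14]=C('Y')+2=1+2=3

Answer: 8 9 0 4 5 6 10 1 11 2 12 13 7 14 3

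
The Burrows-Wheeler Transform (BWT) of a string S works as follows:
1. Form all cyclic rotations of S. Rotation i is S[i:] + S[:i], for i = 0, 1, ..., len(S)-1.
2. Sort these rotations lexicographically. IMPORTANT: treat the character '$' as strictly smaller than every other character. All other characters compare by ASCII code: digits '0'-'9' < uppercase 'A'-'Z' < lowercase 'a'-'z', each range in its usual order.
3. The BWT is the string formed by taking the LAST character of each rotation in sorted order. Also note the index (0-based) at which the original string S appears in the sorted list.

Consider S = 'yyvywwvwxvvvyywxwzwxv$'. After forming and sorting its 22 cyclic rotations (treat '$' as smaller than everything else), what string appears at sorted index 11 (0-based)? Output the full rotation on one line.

All 22 rotations (rotation i = S[i:]+S[:i]):
  rot[0] = yyvywwvwxvvvyywxwzwxv$
  rot[1] = yvywwvwxvvvyywxwzwxv$y
  rot[2] = vywwvwxvvvyywxwzwxv$yy
  rot[3] = ywwvwxvvvyywxwzwxv$yyv
  rot[4] = wwvwxvvvyywxwzwxv$yyvy
  rot[5] = wvwxvvvyywxwzwxv$yyvyw
  rot[6] = vwxvvvyywxwzwxv$yyvyww
  rot[7] = wxvvvyywxwzwxv$yyvywwv
  rot[8] = xvvvyywxwzwxv$yyvywwvw
  rot[9] = vvvyywxwzwxv$yyvywwvwx
  rot[10] = vvyywxwzwxv$yyvywwvwxv
  rot[11] = vyywxwzwxv$yyvywwvwxvv
  rot[12] = yywxwzwxv$yyvywwvwxvvv
  rot[13] = ywxwzwxv$yyvywwvwxvvvy
  rot[14] = wxwzwxv$yyvywwvwxvvvyy
  rot[15] = xwzwxv$yyvywwvwxvvvyyw
  rot[16] = wzwxv$yyvywwvwxvvvyywx
  rot[17] = zwxv$yyvywwvwxvvvyywxw
  rot[18] = wxv$yyvywwvwxvvvyywxwz
  rot[19] = xv$yyvywwvwxvvvyywxwzw
  rot[20] = v$yyvywwvwxvvvyywxwzwx
  rot[21] = $yyvywwvwxvvvyywxwzwxv
Sorted (with $ < everything):
  sorted[0] = $yyvywwvwxvvvyywxwzwxv
  sorted[1] = v$yyvywwvwxvvvyywxwzwx
  sorted[2] = vvvyywxwzwxv$yyvywwvwx
  sorted[3] = vvyywxwzwxv$yyvywwvwxv
  sorted[4] = vwxvvvyywxwzwxv$yyvyww
  sorted[5] = vywwvwxvvvyywxwzwxv$yy
  sorted[6] = vyywxwzwxv$yyvywwvwxvv
  sorted[7] = wvwxvvvyywxwzwxv$yyvyw
  sorted[8] = wwvwxvvvyywxwzwxv$yyvy
  sorted[9] = wxv$yyvywwvwxvvvyywxwz
  sorted[10] = wxvvvyywxwzwxv$yyvywwv
  sorted[11] = wxwzwxv$yyvywwvwxvvvyy
  sorted[12] = wzwxv$yyvywwvwxvvvyywx
  sorted[13] = xv$yyvywwvwxvvvyywxwzw
  sorted[14] = xvvvyywxwzwxv$yyvywwvw
  sorted[15] = xwzwxv$yyvywwvwxvvvyyw
  sorted[16] = yvywwvwxvvvyywxwzwxv$y
  sorted[17] = ywwvwxvvvyywxwzwxv$yyv
  sorted[18] = ywxwzwxv$yyvywwvwxvvvy
  sorted[19] = yyvywwvwxvvvyywxwzwxv$
  sorted[20] = yywxwzwxv$yyvywwvwxvvv
  sorted[21] = zwxv$yyvywwvwxvvvyywxw
sorted[11] = wxwzwxv$yyvywwvwxvvvyy

Answer: wxwzwxv$yyvywwvwxvvvyy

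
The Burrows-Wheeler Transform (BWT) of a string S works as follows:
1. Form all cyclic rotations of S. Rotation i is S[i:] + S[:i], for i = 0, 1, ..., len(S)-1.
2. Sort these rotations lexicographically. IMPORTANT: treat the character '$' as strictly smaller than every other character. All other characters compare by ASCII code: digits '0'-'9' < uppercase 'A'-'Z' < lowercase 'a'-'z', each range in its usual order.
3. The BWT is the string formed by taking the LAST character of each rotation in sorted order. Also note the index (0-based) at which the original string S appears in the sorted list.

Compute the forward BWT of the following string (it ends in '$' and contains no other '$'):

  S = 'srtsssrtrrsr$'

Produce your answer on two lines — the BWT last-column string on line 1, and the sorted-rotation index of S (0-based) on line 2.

Answer: rstrssrs$strr
8

Derivation:
All 13 rotations (rotation i = S[i:]+S[:i]):
  rot[0] = srtsssrtrrsr$
  rot[1] = rtsssrtrrsr$s
  rot[2] = tsssrtrrsr$sr
  rot[3] = sssrtrrsr$srt
  rot[4] = ssrtrrsr$srts
  rot[5] = srtrrsr$srtss
  rot[6] = rtrrsr$srtsss
  rot[7] = trrsr$srtsssr
  rot[8] = rrsr$srtsssrt
  rot[9] = rsr$srtsssrtr
  rot[10] = sr$srtsssrtrr
  rot[11] = r$srtsssrtrrs
  rot[12] = $srtsssrtrrsr
Sorted (with $ < everything):
  sorted[0] = $srtsssrtrrsr  (last char: 'r')
  sorted[1] = r$srtsssrtrrs  (last char: 's')
  sorted[2] = rrsr$srtsssrt  (last char: 't')
  sorted[3] = rsr$srtsssrtr  (last char: 'r')
  sorted[4] = rtrrsr$srtsss  (last char: 's')
  sorted[5] = rtsssrtrrsr$s  (last char: 's')
  sorted[6] = sr$srtsssrtrr  (last char: 'r')
  sorted[7] = srtrrsr$srtss  (last char: 's')
  sorted[8] = srtsssrtrrsr$  (last char: '$')
  sorted[9] = ssrtrrsr$srts  (last char: 's')
  sorted[10] = sssrtrrsr$srt  (last char: 't')
  sorted[11] = trrsr$srtsssr  (last char: 'r')
  sorted[12] = tsssrtrrsr$sr  (last char: 'r')
Last column: rstrssrs$strr
Original string S is at sorted index 8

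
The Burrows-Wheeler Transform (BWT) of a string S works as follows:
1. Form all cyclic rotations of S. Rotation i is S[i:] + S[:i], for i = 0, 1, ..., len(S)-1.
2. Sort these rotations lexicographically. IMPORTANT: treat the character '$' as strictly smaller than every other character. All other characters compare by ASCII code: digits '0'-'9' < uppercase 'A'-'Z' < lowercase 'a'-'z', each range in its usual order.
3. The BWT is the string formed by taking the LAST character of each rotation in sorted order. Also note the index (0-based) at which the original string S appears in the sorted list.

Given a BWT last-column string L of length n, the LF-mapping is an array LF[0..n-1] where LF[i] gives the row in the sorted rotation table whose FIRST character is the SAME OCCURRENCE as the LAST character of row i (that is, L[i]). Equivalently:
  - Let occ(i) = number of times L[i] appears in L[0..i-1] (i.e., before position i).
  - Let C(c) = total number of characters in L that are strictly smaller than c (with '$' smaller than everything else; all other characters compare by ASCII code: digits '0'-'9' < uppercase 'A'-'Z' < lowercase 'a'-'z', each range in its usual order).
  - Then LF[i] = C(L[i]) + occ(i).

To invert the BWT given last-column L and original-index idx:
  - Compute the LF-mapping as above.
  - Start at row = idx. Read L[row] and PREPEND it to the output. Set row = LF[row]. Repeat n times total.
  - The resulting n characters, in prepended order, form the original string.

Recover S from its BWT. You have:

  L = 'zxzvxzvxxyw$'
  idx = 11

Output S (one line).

LF mapping: 9 4 10 1 5 11 2 6 7 8 3 0
Walk LF starting at row 11, prepending L[row]:
  step 1: row=11, L[11]='$', prepend. Next row=LF[11]=0
  step 2: row=0, L[0]='z', prepend. Next row=LF[0]=9
  step 3: row=9, L[9]='y', prepend. Next row=LF[9]=8
  step 4: row=8, L[8]='x', prepend. Next row=LF[8]=7
  step 5: row=7, L[7]='x', prepend. Next row=LF[7]=6
  step 6: row=6, L[6]='v', prepend. Next row=LF[6]=2
  step 7: row=2, L[2]='z', prepend. Next row=LF[2]=10
  step 8: row=10, L[10]='w', prepend. Next row=LF[10]=3
  step 9: row=3, L[3]='v', prepend. Next row=LF[3]=1
  step 10: row=1, L[1]='x', prepend. Next row=LF[1]=4
  step 11: row=4, L[4]='x', prepend. Next row=LF[4]=5
  step 12: row=5, L[5]='z', prepend. Next row=LF[5]=11
Reversed output: zxxvwzvxxyz$

Answer: zxxvwzvxxyz$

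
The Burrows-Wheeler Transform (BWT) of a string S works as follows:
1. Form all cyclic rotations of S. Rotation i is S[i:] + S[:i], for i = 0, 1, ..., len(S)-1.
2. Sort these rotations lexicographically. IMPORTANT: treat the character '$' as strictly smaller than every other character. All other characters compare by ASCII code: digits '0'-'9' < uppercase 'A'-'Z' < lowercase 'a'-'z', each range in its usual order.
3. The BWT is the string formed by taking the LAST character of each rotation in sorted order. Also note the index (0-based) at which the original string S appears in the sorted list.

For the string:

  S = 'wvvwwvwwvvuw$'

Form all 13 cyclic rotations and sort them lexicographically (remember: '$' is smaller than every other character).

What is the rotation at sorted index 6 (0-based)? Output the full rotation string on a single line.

All 13 rotations (rotation i = S[i:]+S[:i]):
  rot[0] = wvvwwvwwvvuw$
  rot[1] = vvwwvwwvvuw$w
  rot[2] = vwwvwwvvuw$wv
  rot[3] = wwvwwvvuw$wvv
  rot[4] = wvwwvvuw$wvvw
  rot[5] = vwwvvuw$wvvww
  rot[6] = wwvvuw$wvvwwv
  rot[7] = wvvuw$wvvwwvw
  rot[8] = vvuw$wvvwwvww
  rot[9] = vuw$wvvwwvwwv
  rot[10] = uw$wvvwwvwwvv
  rot[11] = w$wvvwwvwwvvu
  rot[12] = $wvvwwvwwvvuw
Sorted (with $ < everything):
  sorted[0] = $wvvwwvwwvvuw
  sorted[1] = uw$wvvwwvwwvv
  sorted[2] = vuw$wvvwwvwwv
  sorted[3] = vvuw$wvvwwvww
  sorted[4] = vvwwvwwvvuw$w
  sorted[5] = vwwvvuw$wvvww
  sorted[6] = vwwvwwvvuw$wv
  sorted[7] = w$wvvwwvwwvvu
  sorted[8] = wvvuw$wvvwwvw
  sorted[9] = wvvwwvwwvvuw$
  sorted[10] = wvwwvvuw$wvvw
  sorted[11] = wwvvuw$wvvwwv
  sorted[12] = wwvwwvvuw$wvv
sorted[6] = vwwvwwvvuw$wv

Answer: vwwvwwvvuw$wv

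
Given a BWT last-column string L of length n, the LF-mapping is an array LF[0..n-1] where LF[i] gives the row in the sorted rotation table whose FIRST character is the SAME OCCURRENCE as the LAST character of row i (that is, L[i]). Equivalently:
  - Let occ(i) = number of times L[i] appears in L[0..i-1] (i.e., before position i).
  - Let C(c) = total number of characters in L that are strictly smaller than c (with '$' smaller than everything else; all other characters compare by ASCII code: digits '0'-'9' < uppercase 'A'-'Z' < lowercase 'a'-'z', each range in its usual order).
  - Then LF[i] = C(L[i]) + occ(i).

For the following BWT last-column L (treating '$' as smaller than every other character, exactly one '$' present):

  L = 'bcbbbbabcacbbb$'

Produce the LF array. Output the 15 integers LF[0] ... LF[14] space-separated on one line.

Answer: 3 12 4 5 6 7 1 8 13 2 14 9 10 11 0

Derivation:
Char counts: '$':1, 'a':2, 'b':9, 'c':3
C (first-col start): C('$')=0, C('a')=1, C('b')=3, C('c')=12
L[0]='b': occ=0, LF[0]=C('b')+0=3+0=3
L[1]='c': occ=0, LF[1]=C('c')+0=12+0=12
L[2]='b': occ=1, LF[2]=C('b')+1=3+1=4
L[3]='b': occ=2, LF[3]=C('b')+2=3+2=5
L[4]='b': occ=3, LF[4]=C('b')+3=3+3=6
L[5]='b': occ=4, LF[5]=C('b')+4=3+4=7
L[6]='a': occ=0, LF[6]=C('a')+0=1+0=1
L[7]='b': occ=5, LF[7]=C('b')+5=3+5=8
L[8]='c': occ=1, LF[8]=C('c')+1=12+1=13
L[9]='a': occ=1, LF[9]=C('a')+1=1+1=2
L[10]='c': occ=2, LF[10]=C('c')+2=12+2=14
L[11]='b': occ=6, LF[11]=C('b')+6=3+6=9
L[12]='b': occ=7, LF[12]=C('b')+7=3+7=10
L[13]='b': occ=8, LF[13]=C('b')+8=3+8=11
L[14]='$': occ=0, LF[14]=C('$')+0=0+0=0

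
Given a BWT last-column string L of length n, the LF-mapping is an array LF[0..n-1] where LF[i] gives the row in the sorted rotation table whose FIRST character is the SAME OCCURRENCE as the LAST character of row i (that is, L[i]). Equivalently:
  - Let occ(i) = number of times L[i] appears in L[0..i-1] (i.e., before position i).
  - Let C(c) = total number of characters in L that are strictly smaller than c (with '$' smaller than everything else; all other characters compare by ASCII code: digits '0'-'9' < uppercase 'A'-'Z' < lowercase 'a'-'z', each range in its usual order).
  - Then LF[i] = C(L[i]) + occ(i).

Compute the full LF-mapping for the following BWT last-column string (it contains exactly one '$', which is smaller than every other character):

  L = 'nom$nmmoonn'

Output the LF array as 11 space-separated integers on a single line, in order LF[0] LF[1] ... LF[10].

Char counts: '$':1, 'm':3, 'n':4, 'o':3
C (first-col start): C('$')=0, C('m')=1, C('n')=4, C('o')=8
L[0]='n': occ=0, LF[0]=C('n')+0=4+0=4
L[1]='o': occ=0, LF[1]=C('o')+0=8+0=8
L[2]='m': occ=0, LF[2]=C('m')+0=1+0=1
L[3]='$': occ=0, LF[3]=C('$')+0=0+0=0
L[4]='n': occ=1, LF[4]=C('n')+1=4+1=5
L[5]='m': occ=1, LF[5]=C('m')+1=1+1=2
L[6]='m': occ=2, LF[6]=C('m')+2=1+2=3
L[7]='o': occ=1, LF[7]=C('o')+1=8+1=9
L[8]='o': occ=2, LF[8]=C('o')+2=8+2=10
L[9]='n': occ=2, LF[9]=C('n')+2=4+2=6
L[10]='n': occ=3, LF[10]=C('n')+3=4+3=7

Answer: 4 8 1 0 5 2 3 9 10 6 7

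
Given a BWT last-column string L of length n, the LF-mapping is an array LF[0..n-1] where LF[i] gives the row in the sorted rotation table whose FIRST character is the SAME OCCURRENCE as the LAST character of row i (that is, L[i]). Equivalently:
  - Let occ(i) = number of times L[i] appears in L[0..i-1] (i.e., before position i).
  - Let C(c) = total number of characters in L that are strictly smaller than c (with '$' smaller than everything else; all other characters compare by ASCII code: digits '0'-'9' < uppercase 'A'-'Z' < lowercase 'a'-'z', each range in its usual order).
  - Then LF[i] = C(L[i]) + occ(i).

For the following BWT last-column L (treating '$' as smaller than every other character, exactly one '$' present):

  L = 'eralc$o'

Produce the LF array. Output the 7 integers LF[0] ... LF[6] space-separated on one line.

Answer: 3 6 1 4 2 0 5

Derivation:
Char counts: '$':1, 'a':1, 'c':1, 'e':1, 'l':1, 'o':1, 'r':1
C (first-col start): C('$')=0, C('a')=1, C('c')=2, C('e')=3, C('l')=4, C('o')=5, C('r')=6
L[0]='e': occ=0, LF[0]=C('e')+0=3+0=3
L[1]='r': occ=0, LF[1]=C('r')+0=6+0=6
L[2]='a': occ=0, LF[2]=C('a')+0=1+0=1
L[3]='l': occ=0, LF[3]=C('l')+0=4+0=4
L[4]='c': occ=0, LF[4]=C('c')+0=2+0=2
L[5]='$': occ=0, LF[5]=C('$')+0=0+0=0
L[6]='o': occ=0, LF[6]=C('o')+0=5+0=5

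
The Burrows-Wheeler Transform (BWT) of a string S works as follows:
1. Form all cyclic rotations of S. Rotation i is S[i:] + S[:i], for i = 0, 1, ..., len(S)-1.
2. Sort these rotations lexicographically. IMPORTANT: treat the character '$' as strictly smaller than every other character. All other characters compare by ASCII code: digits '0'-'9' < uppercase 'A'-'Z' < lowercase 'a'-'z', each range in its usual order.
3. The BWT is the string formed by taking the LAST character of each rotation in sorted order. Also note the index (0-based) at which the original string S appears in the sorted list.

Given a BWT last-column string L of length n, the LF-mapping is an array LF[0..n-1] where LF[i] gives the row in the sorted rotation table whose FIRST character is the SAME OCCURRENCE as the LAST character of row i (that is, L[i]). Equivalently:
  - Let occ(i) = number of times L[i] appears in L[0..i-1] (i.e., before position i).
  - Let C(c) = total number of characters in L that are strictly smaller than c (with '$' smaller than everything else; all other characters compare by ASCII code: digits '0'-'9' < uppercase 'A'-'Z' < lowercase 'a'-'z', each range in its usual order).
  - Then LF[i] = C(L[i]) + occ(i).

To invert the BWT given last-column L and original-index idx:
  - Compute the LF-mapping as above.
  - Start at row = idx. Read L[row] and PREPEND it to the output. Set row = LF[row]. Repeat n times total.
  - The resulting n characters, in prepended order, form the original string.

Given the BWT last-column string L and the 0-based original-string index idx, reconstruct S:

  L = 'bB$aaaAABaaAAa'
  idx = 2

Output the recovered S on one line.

Answer: AaAaaaBABaAab$

Derivation:
LF mapping: 13 5 0 7 8 9 1 2 6 10 11 3 4 12
Walk LF starting at row 2, prepending L[row]:
  step 1: row=2, L[2]='$', prepend. Next row=LF[2]=0
  step 2: row=0, L[0]='b', prepend. Next row=LF[0]=13
  step 3: row=13, L[13]='a', prepend. Next row=LF[13]=12
  step 4: row=12, L[12]='A', prepend. Next row=LF[12]=4
  step 5: row=4, L[4]='a', prepend. Next row=LF[4]=8
  step 6: row=8, L[8]='B', prepend. Next row=LF[8]=6
  step 7: row=6, L[6]='A', prepend. Next row=LF[6]=1
  step 8: row=1, L[1]='B', prepend. Next row=LF[1]=5
  step 9: row=5, L[5]='a', prepend. Next row=LF[5]=9
  step 10: row=9, L[9]='a', prepend. Next row=LF[9]=10
  step 11: row=10, L[10]='a', prepend. Next row=LF[10]=11
  step 12: row=11, L[11]='A', prepend. Next row=LF[11]=3
  step 13: row=3, L[3]='a', prepend. Next row=LF[3]=7
  step 14: row=7, L[7]='A', prepend. Next row=LF[7]=2
Reversed output: AaAaaaBABaAab$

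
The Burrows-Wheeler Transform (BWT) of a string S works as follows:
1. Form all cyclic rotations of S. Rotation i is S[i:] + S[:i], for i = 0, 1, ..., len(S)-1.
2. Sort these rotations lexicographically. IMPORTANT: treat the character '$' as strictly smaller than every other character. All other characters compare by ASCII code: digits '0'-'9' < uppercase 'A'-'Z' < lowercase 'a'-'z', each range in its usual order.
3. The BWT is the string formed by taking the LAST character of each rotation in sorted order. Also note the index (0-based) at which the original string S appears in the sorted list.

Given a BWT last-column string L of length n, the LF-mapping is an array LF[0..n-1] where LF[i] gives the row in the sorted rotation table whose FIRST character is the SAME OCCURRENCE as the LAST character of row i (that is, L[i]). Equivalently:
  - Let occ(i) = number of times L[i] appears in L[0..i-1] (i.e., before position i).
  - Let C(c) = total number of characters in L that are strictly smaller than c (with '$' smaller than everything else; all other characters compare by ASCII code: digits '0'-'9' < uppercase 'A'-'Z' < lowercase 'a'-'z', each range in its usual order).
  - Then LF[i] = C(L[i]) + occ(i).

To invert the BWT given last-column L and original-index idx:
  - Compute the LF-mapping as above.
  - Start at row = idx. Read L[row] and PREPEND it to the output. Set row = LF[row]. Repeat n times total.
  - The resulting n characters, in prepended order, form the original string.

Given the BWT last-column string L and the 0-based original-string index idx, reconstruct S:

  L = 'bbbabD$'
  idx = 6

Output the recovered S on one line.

LF mapping: 3 4 5 2 6 1 0
Walk LF starting at row 6, prepending L[row]:
  step 1: row=6, L[6]='$', prepend. Next row=LF[6]=0
  step 2: row=0, L[0]='b', prepend. Next row=LF[0]=3
  step 3: row=3, L[3]='a', prepend. Next row=LF[3]=2
  step 4: row=2, L[2]='b', prepend. Next row=LF[2]=5
  step 5: row=5, L[5]='D', prepend. Next row=LF[5]=1
  step 6: row=1, L[1]='b', prepend. Next row=LF[1]=4
  step 7: row=4, L[4]='b', prepend. Next row=LF[4]=6
Reversed output: bbDbab$

Answer: bbDbab$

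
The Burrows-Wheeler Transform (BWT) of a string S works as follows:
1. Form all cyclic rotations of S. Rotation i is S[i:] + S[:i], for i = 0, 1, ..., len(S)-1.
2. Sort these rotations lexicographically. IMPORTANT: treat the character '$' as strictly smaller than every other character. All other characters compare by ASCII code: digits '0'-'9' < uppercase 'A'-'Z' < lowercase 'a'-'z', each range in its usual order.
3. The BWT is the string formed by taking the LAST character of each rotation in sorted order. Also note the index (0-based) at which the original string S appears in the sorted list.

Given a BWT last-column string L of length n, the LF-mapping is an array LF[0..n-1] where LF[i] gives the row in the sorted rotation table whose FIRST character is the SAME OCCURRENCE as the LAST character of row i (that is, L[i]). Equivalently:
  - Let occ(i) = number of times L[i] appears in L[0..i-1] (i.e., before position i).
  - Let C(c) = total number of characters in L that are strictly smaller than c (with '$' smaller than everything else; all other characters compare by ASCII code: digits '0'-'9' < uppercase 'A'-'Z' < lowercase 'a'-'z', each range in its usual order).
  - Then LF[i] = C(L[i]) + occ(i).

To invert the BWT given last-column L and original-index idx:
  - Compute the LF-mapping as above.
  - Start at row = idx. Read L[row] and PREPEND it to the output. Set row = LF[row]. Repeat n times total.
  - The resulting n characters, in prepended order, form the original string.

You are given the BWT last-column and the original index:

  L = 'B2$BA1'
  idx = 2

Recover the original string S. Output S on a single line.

Answer: 21BAB$

Derivation:
LF mapping: 4 2 0 5 3 1
Walk LF starting at row 2, prepending L[row]:
  step 1: row=2, L[2]='$', prepend. Next row=LF[2]=0
  step 2: row=0, L[0]='B', prepend. Next row=LF[0]=4
  step 3: row=4, L[4]='A', prepend. Next row=LF[4]=3
  step 4: row=3, L[3]='B', prepend. Next row=LF[3]=5
  step 5: row=5, L[5]='1', prepend. Next row=LF[5]=1
  step 6: row=1, L[1]='2', prepend. Next row=LF[1]=2
Reversed output: 21BAB$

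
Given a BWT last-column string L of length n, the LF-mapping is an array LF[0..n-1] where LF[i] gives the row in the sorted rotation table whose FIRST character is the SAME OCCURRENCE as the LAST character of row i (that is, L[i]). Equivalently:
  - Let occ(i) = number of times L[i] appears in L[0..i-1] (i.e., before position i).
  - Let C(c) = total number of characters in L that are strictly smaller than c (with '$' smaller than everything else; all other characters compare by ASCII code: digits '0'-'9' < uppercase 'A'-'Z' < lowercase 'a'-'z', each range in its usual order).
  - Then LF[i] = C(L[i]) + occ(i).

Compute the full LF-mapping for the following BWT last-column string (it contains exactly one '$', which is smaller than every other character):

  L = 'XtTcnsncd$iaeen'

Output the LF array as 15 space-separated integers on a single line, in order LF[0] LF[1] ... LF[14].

Answer: 2 14 1 4 10 13 11 5 6 0 9 3 7 8 12

Derivation:
Char counts: '$':1, 'T':1, 'X':1, 'a':1, 'c':2, 'd':1, 'e':2, 'i':1, 'n':3, 's':1, 't':1
C (first-col start): C('$')=0, C('T')=1, C('X')=2, C('a')=3, C('c')=4, C('d')=6, C('e')=7, C('i')=9, C('n')=10, C('s')=13, C('t')=14
L[0]='X': occ=0, LF[0]=C('X')+0=2+0=2
L[1]='t': occ=0, LF[1]=C('t')+0=14+0=14
L[2]='T': occ=0, LF[2]=C('T')+0=1+0=1
L[3]='c': occ=0, LF[3]=C('c')+0=4+0=4
L[4]='n': occ=0, LF[4]=C('n')+0=10+0=10
L[5]='s': occ=0, LF[5]=C('s')+0=13+0=13
L[6]='n': occ=1, LF[6]=C('n')+1=10+1=11
L[7]='c': occ=1, LF[7]=C('c')+1=4+1=5
L[8]='d': occ=0, LF[8]=C('d')+0=6+0=6
L[9]='$': occ=0, LF[9]=C('$')+0=0+0=0
L[10]='i': occ=0, LF[10]=C('i')+0=9+0=9
L[11]='a': occ=0, LF[11]=C('a')+0=3+0=3
L[12]='e': occ=0, LF[12]=C('e')+0=7+0=7
L[13]='e': occ=1, LF[13]=C('e')+1=7+1=8
L[14]='n': occ=2, LF[14]=C('n')+2=10+2=12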